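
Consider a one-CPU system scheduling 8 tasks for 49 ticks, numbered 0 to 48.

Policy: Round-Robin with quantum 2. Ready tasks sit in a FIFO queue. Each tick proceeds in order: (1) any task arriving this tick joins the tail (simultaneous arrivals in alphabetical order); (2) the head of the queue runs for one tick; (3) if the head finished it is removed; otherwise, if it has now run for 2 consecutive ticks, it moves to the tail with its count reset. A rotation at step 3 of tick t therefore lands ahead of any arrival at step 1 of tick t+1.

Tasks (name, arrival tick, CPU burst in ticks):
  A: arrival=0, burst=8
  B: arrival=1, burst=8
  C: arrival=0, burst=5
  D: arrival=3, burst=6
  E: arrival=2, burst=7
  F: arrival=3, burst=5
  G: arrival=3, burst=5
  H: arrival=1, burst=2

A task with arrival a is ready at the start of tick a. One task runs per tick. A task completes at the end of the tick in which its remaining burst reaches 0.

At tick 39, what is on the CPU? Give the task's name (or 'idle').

t=0: queue=[A,C] q_used=0 → run A
t=1: queue=[A,C,B,H] q_used=1 → run A
t=2: queue=[C,B,H,A,E] q_used=0 → run C
t=3: queue=[C,B,H,A,E,D,F,G] q_used=1 → run C
t=4: queue=[B,H,A,E,D,F,G,C] q_used=0 → run B
t=5: queue=[B,H,A,E,D,F,G,C] q_used=1 → run B
t=6: queue=[H,A,E,D,F,G,C,B] q_used=0 → run H
t=7: queue=[H,A,E,D,F,G,C,B] q_used=1 → run H
t=8: queue=[A,E,D,F,G,C,B] q_used=0 → run A
t=9: queue=[A,E,D,F,G,C,B] q_used=1 → run A
t=10: queue=[E,D,F,G,C,B,A] q_used=0 → run E
t=11: queue=[E,D,F,G,C,B,A] q_used=1 → run E
t=12: queue=[D,F,G,C,B,A,E] q_used=0 → run D
t=13: queue=[D,F,G,C,B,A,E] q_used=1 → run D
t=14: queue=[F,G,C,B,A,E,D] q_used=0 → run F
t=15: queue=[F,G,C,B,A,E,D] q_used=1 → run F
t=16: queue=[G,C,B,A,E,D,F] q_used=0 → run G
t=17: queue=[G,C,B,A,E,D,F] q_used=1 → run G
t=18: queue=[C,B,A,E,D,F,G] q_used=0 → run C
t=19: queue=[C,B,A,E,D,F,G] q_used=1 → run C
t=20: queue=[B,A,E,D,F,G,C] q_used=0 → run B
t=21: queue=[B,A,E,D,F,G,C] q_used=1 → run B
t=22: queue=[A,E,D,F,G,C,B] q_used=0 → run A
t=23: queue=[A,E,D,F,G,C,B] q_used=1 → run A
t=24: queue=[E,D,F,G,C,B,A] q_used=0 → run E
t=25: queue=[E,D,F,G,C,B,A] q_used=1 → run E
t=26: queue=[D,F,G,C,B,A,E] q_used=0 → run D
t=27: queue=[D,F,G,C,B,A,E] q_used=1 → run D
t=28: queue=[F,G,C,B,A,E,D] q_used=0 → run F
t=29: queue=[F,G,C,B,A,E,D] q_used=1 → run F
t=30: queue=[G,C,B,A,E,D,F] q_used=0 → run G
t=31: queue=[G,C,B,A,E,D,F] q_used=1 → run G
t=32: queue=[C,B,A,E,D,F,G] q_used=0 → run C
t=33: queue=[B,A,E,D,F,G] q_used=0 → run B
t=34: queue=[B,A,E,D,F,G] q_used=1 → run B
t=35: queue=[A,E,D,F,G,B] q_used=0 → run A
t=36: queue=[A,E,D,F,G,B] q_used=1 → run A
t=37: queue=[E,D,F,G,B] q_used=0 → run E
t=38: queue=[E,D,F,G,B] q_used=1 → run E
t=39: queue=[D,F,G,B,E] q_used=0 → run D
t=40: queue=[D,F,G,B,E] q_used=1 → run D
t=41: queue=[F,G,B,E] q_used=0 → run F
t=42: queue=[G,B,E] q_used=0 → run G
t=43: queue=[B,E] q_used=0 → run B
t=44: queue=[B,E] q_used=1 → run B
t=45: queue=[E] q_used=0 → run E
t=46: (idle)
t=47: (idle)
t=48: (idle)

running at tick 39 = D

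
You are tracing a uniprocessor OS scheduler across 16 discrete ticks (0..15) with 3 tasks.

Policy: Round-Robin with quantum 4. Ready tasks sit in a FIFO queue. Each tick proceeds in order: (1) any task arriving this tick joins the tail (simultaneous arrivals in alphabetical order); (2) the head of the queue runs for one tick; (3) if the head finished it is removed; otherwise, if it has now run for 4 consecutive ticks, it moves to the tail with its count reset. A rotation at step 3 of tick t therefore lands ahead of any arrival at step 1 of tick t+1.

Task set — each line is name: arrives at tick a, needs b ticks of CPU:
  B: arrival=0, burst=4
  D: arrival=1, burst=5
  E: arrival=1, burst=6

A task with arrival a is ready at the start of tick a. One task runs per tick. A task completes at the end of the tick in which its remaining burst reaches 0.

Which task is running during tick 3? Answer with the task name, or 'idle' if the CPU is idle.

t=0: queue=[B] q_used=0 → run B
t=1: queue=[B,D,E] q_used=1 → run B
t=2: queue=[B,D,E] q_used=2 → run B
t=3: queue=[B,D,E] q_used=3 → run B
t=4: queue=[D,E] q_used=0 → run D
t=5: queue=[D,E] q_used=1 → run D
t=6: queue=[D,E] q_used=2 → run D
t=7: queue=[D,E] q_used=3 → run D
t=8: queue=[E,D] q_used=0 → run E
t=9: queue=[E,D] q_used=1 → run E
t=10: queue=[E,D] q_used=2 → run E
t=11: queue=[E,D] q_used=3 → run E
t=12: queue=[D,E] q_used=0 → run D
t=13: queue=[E] q_used=0 → run E
t=14: queue=[E] q_used=1 → run E
t=15: (idle)

running at tick 3 = B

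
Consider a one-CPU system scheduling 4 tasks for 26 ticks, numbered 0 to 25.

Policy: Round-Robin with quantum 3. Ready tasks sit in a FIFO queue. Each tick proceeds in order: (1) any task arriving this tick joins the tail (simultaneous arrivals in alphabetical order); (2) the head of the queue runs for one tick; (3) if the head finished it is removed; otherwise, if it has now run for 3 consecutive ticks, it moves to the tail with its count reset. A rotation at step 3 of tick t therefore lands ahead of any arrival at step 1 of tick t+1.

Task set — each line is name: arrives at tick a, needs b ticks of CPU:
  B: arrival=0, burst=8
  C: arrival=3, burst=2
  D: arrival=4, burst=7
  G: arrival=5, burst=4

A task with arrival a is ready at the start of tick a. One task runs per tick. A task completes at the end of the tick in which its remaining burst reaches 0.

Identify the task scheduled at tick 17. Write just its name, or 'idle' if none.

running at tick 17 = D

t=0: queue=[B] q_used=0 → run B
t=1: queue=[B] q_used=1 → run B
t=2: queue=[B] q_used=2 → run B
t=3: queue=[B,C] q_used=0 → run B
t=4: queue=[B,C,D] q_used=1 → run B
t=5: queue=[B,C,D,G] q_used=2 → run B
t=6: queue=[C,D,G,B] q_used=0 → run C
t=7: queue=[C,D,G,B] q_used=1 → run C
t=8: queue=[D,G,B] q_used=0 → run D
t=9: queue=[D,G,B] q_used=1 → run D
t=10: queue=[D,G,B] q_used=2 → run D
t=11: queue=[G,B,D] q_used=0 → run G
t=12: queue=[G,B,D] q_used=1 → run G
t=13: queue=[G,B,D] q_used=2 → run G
t=14: queue=[B,D,G] q_used=0 → run B
t=15: queue=[B,D,G] q_used=1 → run B
t=16: queue=[D,G] q_used=0 → run D
t=17: queue=[D,G] q_used=1 → run D
t=18: queue=[D,G] q_used=2 → run D
t=19: queue=[G,D] q_used=0 → run G
t=20: queue=[D] q_used=0 → run D
t=21: (idle)
t=22: (idle)
t=23: (idle)
t=24: (idle)
t=25: (idle)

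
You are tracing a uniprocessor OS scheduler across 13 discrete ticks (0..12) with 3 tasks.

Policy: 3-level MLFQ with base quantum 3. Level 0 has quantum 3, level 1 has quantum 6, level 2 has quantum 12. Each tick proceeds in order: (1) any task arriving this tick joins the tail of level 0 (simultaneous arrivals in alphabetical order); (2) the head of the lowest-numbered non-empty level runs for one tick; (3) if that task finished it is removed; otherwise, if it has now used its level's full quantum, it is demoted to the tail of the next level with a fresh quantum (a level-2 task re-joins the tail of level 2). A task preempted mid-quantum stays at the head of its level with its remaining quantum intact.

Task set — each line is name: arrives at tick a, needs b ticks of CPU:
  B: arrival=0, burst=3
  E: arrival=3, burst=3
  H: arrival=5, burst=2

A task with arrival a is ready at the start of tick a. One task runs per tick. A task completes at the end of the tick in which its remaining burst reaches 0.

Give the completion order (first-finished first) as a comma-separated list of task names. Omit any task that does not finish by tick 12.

completion order = B, E, H

t=0: L0/L1/L2 = B/-/- → run B
t=1: L0/L1/L2 = B/-/- → run B
t=2: L0/L1/L2 = B/-/- → run B
t=3: L0/L1/L2 = E/-/- → run E
t=4: L0/L1/L2 = E/-/- → run E
t=5: L0/L1/L2 = EH/-/- → run E
t=6: L0/L1/L2 = H/-/- → run H
t=7: L0/L1/L2 = H/-/- → run H
t=8: (idle)
t=9: (idle)
t=10: (idle)
t=11: (idle)
t=12: (idle)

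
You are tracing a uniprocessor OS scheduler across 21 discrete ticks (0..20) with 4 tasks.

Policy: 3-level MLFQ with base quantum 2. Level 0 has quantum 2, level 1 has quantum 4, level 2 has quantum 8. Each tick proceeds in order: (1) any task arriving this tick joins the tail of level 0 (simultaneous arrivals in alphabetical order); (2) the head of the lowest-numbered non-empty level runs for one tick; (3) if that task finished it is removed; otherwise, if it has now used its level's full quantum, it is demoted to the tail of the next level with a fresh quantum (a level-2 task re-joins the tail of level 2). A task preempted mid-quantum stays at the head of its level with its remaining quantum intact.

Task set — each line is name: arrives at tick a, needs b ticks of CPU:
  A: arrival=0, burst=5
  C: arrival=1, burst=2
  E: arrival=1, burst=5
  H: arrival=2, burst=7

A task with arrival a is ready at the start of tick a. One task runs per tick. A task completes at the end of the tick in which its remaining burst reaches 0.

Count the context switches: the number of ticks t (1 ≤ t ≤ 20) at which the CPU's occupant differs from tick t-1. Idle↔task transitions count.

t=0: L0/L1/L2 = A/-/- → run A
t=1: L0/L1/L2 = ACE/-/- → run A
t=2: L0/L1/L2 = CEH/A/- → run C
t=3: L0/L1/L2 = CEH/A/- → run C
t=4: L0/L1/L2 = EH/A/- → run E
t=5: L0/L1/L2 = EH/A/- → run E
t=6: L0/L1/L2 = H/AE/- → run H
t=7: L0/L1/L2 = H/AE/- → run H
t=8: L0/L1/L2 = -/AEH/- → run A
t=9: L0/L1/L2 = -/AEH/- → run A
t=10: L0/L1/L2 = -/AEH/- → run A
t=11: L0/L1/L2 = -/EH/- → run E
t=12: L0/L1/L2 = -/EH/- → run E
t=13: L0/L1/L2 = -/EH/- → run E
t=14: L0/L1/L2 = -/H/- → run H
t=15: L0/L1/L2 = -/H/- → run H
t=16: L0/L1/L2 = -/H/- → run H
t=17: L0/L1/L2 = -/H/- → run H
t=18: L0/L1/L2 = -/-/H → run H
t=19: (idle)
t=20: (idle)

context switches = 7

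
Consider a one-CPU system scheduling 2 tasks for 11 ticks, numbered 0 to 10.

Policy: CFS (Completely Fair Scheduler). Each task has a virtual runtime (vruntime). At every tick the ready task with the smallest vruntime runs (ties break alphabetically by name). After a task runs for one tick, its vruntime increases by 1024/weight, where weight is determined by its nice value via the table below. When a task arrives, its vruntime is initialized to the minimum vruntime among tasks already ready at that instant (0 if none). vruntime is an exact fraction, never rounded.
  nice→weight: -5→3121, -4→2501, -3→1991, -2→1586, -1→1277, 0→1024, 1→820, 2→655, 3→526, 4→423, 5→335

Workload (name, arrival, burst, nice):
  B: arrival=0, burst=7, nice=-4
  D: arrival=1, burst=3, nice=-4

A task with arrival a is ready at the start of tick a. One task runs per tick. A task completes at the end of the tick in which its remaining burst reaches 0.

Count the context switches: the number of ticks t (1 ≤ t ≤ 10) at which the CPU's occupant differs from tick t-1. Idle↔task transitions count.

t=0: vr[B=0] → run B
t=1: vr[B=1024/2501 D=1024/2501] → run B
t=2: vr[B=2048/2501 D=1024/2501] → run D
t=3: vr[B=2048/2501 D=2048/2501] → run B
t=4: vr[B=3072/2501 D=2048/2501] → run D
t=5: vr[B=3072/2501 D=3072/2501] → run B
t=6: vr[B=4096/2501 D=3072/2501] → run D
t=7: vr[B=4096/2501] → run B
t=8: vr[B=5120/2501] → run B
t=9: vr[B=6144/2501] → run B
t=10: (idle)

context switches = 7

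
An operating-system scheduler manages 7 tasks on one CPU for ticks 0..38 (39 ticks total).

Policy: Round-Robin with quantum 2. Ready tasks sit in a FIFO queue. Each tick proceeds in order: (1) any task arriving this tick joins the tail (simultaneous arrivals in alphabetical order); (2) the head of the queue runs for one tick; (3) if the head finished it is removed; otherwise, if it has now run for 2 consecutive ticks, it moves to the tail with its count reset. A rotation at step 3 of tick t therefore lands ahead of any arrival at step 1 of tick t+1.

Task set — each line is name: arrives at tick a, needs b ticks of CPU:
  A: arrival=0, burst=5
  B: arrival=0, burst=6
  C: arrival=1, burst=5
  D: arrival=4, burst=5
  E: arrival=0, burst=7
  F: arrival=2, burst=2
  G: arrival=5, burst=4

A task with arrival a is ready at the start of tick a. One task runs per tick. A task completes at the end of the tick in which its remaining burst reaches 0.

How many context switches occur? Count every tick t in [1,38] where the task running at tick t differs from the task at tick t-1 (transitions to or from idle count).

context switches = 19

t=0: queue=[A,B,E] q_used=0 → run A
t=1: queue=[A,B,E,C] q_used=1 → run A
t=2: queue=[B,E,C,A,F] q_used=0 → run B
t=3: queue=[B,E,C,A,F] q_used=1 → run B
t=4: queue=[E,C,A,F,B,D] q_used=0 → run E
t=5: queue=[E,C,A,F,B,D,G] q_used=1 → run E
t=6: queue=[C,A,F,B,D,G,E] q_used=0 → run C
t=7: queue=[C,A,F,B,D,G,E] q_used=1 → run C
t=8: queue=[A,F,B,D,G,E,C] q_used=0 → run A
t=9: queue=[A,F,B,D,G,E,C] q_used=1 → run A
t=10: queue=[F,B,D,G,E,C,A] q_used=0 → run F
t=11: queue=[F,B,D,G,E,C,A] q_used=1 → run F
t=12: queue=[B,D,G,E,C,A] q_used=0 → run B
t=13: queue=[B,D,G,E,C,A] q_used=1 → run B
t=14: queue=[D,G,E,C,A,B] q_used=0 → run D
t=15: queue=[D,G,E,C,A,B] q_used=1 → run D
t=16: queue=[G,E,C,A,B,D] q_used=0 → run G
t=17: queue=[G,E,C,A,B,D] q_used=1 → run G
t=18: queue=[E,C,A,B,D,G] q_used=0 → run E
t=19: queue=[E,C,A,B,D,G] q_used=1 → run E
t=20: queue=[C,A,B,D,G,E] q_used=0 → run C
t=21: queue=[C,A,B,D,G,E] q_used=1 → run C
t=22: queue=[A,B,D,G,E,C] q_used=0 → run A
t=23: queue=[B,D,G,E,C] q_used=0 → run B
t=24: queue=[B,D,G,E,C] q_used=1 → run B
t=25: queue=[D,G,E,C] q_used=0 → run D
t=26: queue=[D,G,E,C] q_used=1 → run D
t=27: queue=[G,E,C,D] q_used=0 → run G
t=28: queue=[G,E,C,D] q_used=1 → run G
t=29: queue=[E,C,D] q_used=0 → run E
t=30: queue=[E,C,D] q_used=1 → run E
t=31: queue=[C,D,E] q_used=0 → run C
t=32: queue=[D,E] q_used=0 → run D
t=33: queue=[E] q_used=0 → run E
t=34: (idle)
t=35: (idle)
t=36: (idle)
t=37: (idle)
t=38: (idle)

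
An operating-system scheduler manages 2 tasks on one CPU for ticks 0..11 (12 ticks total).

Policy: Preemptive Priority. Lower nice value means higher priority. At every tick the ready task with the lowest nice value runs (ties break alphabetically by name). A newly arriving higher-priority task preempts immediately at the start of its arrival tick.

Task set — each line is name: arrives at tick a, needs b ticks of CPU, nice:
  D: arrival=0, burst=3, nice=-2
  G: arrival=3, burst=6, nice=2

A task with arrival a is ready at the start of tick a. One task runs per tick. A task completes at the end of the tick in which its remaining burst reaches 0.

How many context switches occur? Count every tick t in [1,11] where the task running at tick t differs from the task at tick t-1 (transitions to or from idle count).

context switches = 2

t=0: ready={D} → run D
t=1: ready={D} → run D
t=2: ready={D} → run D
t=3: ready={G} → run G
t=4: ready={G} → run G
t=5: ready={G} → run G
t=6: ready={G} → run G
t=7: ready={G} → run G
t=8: ready={G} → run G
t=9: (idle)
t=10: (idle)
t=11: (idle)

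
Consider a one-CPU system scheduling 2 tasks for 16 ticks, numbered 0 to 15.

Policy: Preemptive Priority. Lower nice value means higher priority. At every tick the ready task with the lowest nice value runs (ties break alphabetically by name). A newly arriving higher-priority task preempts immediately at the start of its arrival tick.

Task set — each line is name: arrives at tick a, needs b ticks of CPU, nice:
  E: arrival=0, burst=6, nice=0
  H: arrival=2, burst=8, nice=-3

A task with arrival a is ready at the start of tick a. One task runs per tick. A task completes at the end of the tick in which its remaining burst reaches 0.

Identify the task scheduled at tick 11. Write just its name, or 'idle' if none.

running at tick 11 = E

t=0: ready={E} → run E
t=1: ready={E} → run E
t=2: ready={E,H} → run H
t=3: ready={E,H} → run H
t=4: ready={E,H} → run H
t=5: ready={E,H} → run H
t=6: ready={E,H} → run H
t=7: ready={E,H} → run H
t=8: ready={E,H} → run H
t=9: ready={E,H} → run H
t=10: ready={E} → run E
t=11: ready={E} → run E
t=12: ready={E} → run E
t=13: ready={E} → run E
t=14: (idle)
t=15: (idle)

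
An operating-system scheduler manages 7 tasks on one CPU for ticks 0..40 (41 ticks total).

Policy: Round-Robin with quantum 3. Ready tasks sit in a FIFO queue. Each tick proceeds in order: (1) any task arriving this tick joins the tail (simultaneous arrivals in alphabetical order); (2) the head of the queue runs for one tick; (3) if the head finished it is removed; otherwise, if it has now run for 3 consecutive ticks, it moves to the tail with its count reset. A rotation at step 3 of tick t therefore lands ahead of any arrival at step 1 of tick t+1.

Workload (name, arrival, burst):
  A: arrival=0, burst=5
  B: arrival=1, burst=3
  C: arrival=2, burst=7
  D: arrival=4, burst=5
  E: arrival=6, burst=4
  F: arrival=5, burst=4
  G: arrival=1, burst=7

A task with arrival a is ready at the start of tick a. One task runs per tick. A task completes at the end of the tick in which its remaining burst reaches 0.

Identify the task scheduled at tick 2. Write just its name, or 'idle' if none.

running at tick 2 = A

t=0: queue=[A] q_used=0 → run A
t=1: queue=[A,B,G] q_used=1 → run A
t=2: queue=[A,B,G,C] q_used=2 → run A
t=3: queue=[B,G,C,A] q_used=0 → run B
t=4: queue=[B,G,C,A,D] q_used=1 → run B
t=5: queue=[B,G,C,A,D,F] q_used=2 → run B
t=6: queue=[G,C,A,D,F,E] q_used=0 → run G
t=7: queue=[G,C,A,D,F,E] q_used=1 → run G
t=8: queue=[G,C,A,D,F,E] q_used=2 → run G
t=9: queue=[C,A,D,F,E,G] q_used=0 → run C
t=10: queue=[C,A,D,F,E,G] q_used=1 → run C
t=11: queue=[C,A,D,F,E,G] q_used=2 → run C
t=12: queue=[A,D,F,E,G,C] q_used=0 → run A
t=13: queue=[A,D,F,E,G,C] q_used=1 → run A
t=14: queue=[D,F,E,G,C] q_used=0 → run D
t=15: queue=[D,F,E,G,C] q_used=1 → run D
t=16: queue=[D,F,E,G,C] q_used=2 → run D
t=17: queue=[F,E,G,C,D] q_used=0 → run F
t=18: queue=[F,E,G,C,D] q_used=1 → run F
t=19: queue=[F,E,G,C,D] q_used=2 → run F
t=20: queue=[E,G,C,D,F] q_used=0 → run E
t=21: queue=[E,G,C,D,F] q_used=1 → run E
t=22: queue=[E,G,C,D,F] q_used=2 → run E
t=23: queue=[G,C,D,F,E] q_used=0 → run G
t=24: queue=[G,C,D,F,E] q_used=1 → run G
t=25: queue=[G,C,D,F,E] q_used=2 → run G
t=26: queue=[C,D,F,E,G] q_used=0 → run C
t=27: queue=[C,D,F,E,G] q_used=1 → run C
t=28: queue=[C,D,F,E,G] q_used=2 → run C
t=29: queue=[D,F,E,G,C] q_used=0 → run D
t=30: queue=[D,F,E,G,C] q_used=1 → run D
t=31: queue=[F,E,G,C] q_used=0 → run F
t=32: queue=[E,G,C] q_used=0 → run E
t=33: queue=[G,C] q_used=0 → run G
t=34: queue=[C] q_used=0 → run C
t=35: (idle)
t=36: (idle)
t=37: (idle)
t=38: (idle)
t=39: (idle)
t=40: (idle)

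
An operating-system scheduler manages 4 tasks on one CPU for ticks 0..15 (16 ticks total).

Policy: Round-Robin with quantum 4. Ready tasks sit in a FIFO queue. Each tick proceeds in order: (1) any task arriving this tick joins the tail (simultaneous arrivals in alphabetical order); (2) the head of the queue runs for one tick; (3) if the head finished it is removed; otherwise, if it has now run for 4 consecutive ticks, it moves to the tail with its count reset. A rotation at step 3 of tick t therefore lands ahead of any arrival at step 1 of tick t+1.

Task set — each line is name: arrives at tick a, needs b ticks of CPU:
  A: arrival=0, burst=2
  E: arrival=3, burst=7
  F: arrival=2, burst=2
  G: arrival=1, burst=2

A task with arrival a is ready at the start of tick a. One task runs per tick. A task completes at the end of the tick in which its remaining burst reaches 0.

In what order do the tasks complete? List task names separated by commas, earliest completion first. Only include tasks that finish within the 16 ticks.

t=0: queue=[A] q_used=0 → run A
t=1: queue=[A,G] q_used=1 → run A
t=2: queue=[G,F] q_used=0 → run G
t=3: queue=[G,F,E] q_used=1 → run G
t=4: queue=[F,E] q_used=0 → run F
t=5: queue=[F,E] q_used=1 → run F
t=6: queue=[E] q_used=0 → run E
t=7: queue=[E] q_used=1 → run E
t=8: queue=[E] q_used=2 → run E
t=9: queue=[E] q_used=3 → run E
t=10: queue=[E] q_used=0 → run E
t=11: queue=[E] q_used=1 → run E
t=12: queue=[E] q_used=2 → run E
t=13: (idle)
t=14: (idle)
t=15: (idle)

completion order = A, G, F, E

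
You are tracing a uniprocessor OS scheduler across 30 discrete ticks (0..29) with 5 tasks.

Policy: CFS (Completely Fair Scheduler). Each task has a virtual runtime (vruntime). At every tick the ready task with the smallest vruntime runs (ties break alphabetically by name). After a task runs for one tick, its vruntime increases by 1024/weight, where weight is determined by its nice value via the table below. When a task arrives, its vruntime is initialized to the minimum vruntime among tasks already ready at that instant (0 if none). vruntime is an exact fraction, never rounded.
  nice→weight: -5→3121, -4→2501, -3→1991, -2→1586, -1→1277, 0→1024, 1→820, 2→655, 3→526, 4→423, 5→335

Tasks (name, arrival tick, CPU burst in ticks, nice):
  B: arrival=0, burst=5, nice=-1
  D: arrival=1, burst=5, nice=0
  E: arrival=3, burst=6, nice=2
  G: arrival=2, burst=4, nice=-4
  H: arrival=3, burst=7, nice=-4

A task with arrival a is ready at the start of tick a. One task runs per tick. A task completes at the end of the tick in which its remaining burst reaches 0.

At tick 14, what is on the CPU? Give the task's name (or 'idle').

t=0: vr[B=0] → run B
t=1: vr[B=1024/1277 D=1024/1277] → run B
t=2: vr[B=2048/1277 D=1024/1277 G=1024/1277] → run D
t=3: vr[B=2048/1277 D=2301/1277 E=1024/1277 G=1024/1277 H=1024/1277] → run E
t=4: vr[B=2048/1277 D=2301/1277 E=1978368/836435 G=1024/1277 H=1024/1277] → run G
t=5: vr[B=2048/1277 D=2301/1277 E=1978368/836435 G=3868672/3193777 H=1024/1277] → run H
t=6: vr[B=2048/1277 D=2301/1277 E=1978368/836435 G=3868672/3193777 H=3868672/3193777] → run G
t=7: vr[B=2048/1277 D=2301/1277 E=1978368/836435 G=5176320/3193777 H=3868672/3193777] → run H
t=8: vr[B=2048/1277 D=2301/1277 E=1978368/836435 G=5176320/3193777 H=5176320/3193777] → run B
t=9: vr[B=3072/1277 D=2301/1277 E=1978368/836435 G=5176320/3193777 H=5176320/3193777] → run G
t=10: vr[B=3072/1277 D=2301/1277 E=1978368/836435 G=6483968/3193777 H=5176320/3193777] → run H
t=11: vr[B=3072/1277 D=2301/1277 E=1978368/836435 G=6483968/3193777 H=6483968/3193777] → run D
t=12: vr[B=3072/1277 D=3578/1277 E=1978368/836435 G=6483968/3193777 H=6483968/3193777] → run G
t=13: vr[B=3072/1277 D=3578/1277 E=1978368/836435 H=6483968/3193777] → run H
t=14: vr[B=3072/1277 D=3578/1277 E=1978368/836435 H=7791616/3193777] → run E
t=15: vr[B=3072/1277 D=3578/1277 E=3286016/836435 H=7791616/3193777] → run B
t=16: vr[B=4096/1277 D=3578/1277 E=3286016/836435 H=7791616/3193777] → run H
t=17: vr[B=4096/1277 D=3578/1277 E=3286016/836435 H=9099264/3193777] → run D
t=18: vr[B=4096/1277 D=4855/1277 E=3286016/836435 H=9099264/3193777] → run H
t=19: vr[B=4096/1277 D=4855/1277 E=3286016/836435 H=10406912/3193777] → run B
t=20: vr[D=4855/1277 E=3286016/836435 H=10406912/3193777] → run H
t=21: vr[D=4855/1277 E=3286016/836435] → run D
t=22: vr[D=6132/1277 E=3286016/836435] → run E
t=23: vr[D=6132/1277 E=4593664/836435] → run D
t=24: vr[E=4593664/836435] → run E
t=25: vr[E=5901312/836435] → run E
t=26: vr[E=1441792/167287] → run E
t=27: (idle)
t=28: (idle)
t=29: (idle)

running at tick 14 = E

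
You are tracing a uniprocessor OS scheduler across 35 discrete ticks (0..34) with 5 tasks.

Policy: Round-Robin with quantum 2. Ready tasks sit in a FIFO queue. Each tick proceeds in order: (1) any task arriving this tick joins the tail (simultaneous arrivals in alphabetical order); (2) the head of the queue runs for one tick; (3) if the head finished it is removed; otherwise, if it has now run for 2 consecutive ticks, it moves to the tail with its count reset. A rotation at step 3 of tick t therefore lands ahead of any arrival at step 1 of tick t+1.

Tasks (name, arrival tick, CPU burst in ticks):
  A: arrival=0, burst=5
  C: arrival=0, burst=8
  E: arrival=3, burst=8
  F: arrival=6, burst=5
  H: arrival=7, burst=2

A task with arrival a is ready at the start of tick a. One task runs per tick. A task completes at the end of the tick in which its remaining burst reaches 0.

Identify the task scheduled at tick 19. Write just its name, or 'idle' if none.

running at tick 19 = F

t=0: queue=[A,C] q_used=0 → run A
t=1: queue=[A,C] q_used=1 → run A
t=2: queue=[C,A] q_used=0 → run C
t=3: queue=[C,A,E] q_used=1 → run C
t=4: queue=[A,E,C] q_used=0 → run A
t=5: queue=[A,E,C] q_used=1 → run A
t=6: queue=[E,C,A,F] q_used=0 → run E
t=7: queue=[E,C,A,F,H] q_used=1 → run E
t=8: queue=[C,A,F,H,E] q_used=0 → run C
t=9: queue=[C,A,F,H,E] q_used=1 → run C
t=10: queue=[A,F,H,E,C] q_used=0 → run A
t=11: queue=[F,H,E,C] q_used=0 → run F
t=12: queue=[F,H,E,C] q_used=1 → run F
t=13: queue=[H,E,C,F] q_used=0 → run H
t=14: queue=[H,E,C,F] q_used=1 → run H
t=15: queue=[E,C,F] q_used=0 → run E
t=16: queue=[E,C,F] q_used=1 → run E
t=17: queue=[C,F,E] q_used=0 → run C
t=18: queue=[C,F,E] q_used=1 → run C
t=19: queue=[F,E,C] q_used=0 → run F
t=20: queue=[F,E,C] q_used=1 → run F
t=21: queue=[E,C,F] q_used=0 → run E
t=22: queue=[E,C,F] q_used=1 → run E
t=23: queue=[C,F,E] q_used=0 → run C
t=24: queue=[C,F,E] q_used=1 → run C
t=25: queue=[F,E] q_used=0 → run F
t=26: queue=[E] q_used=0 → run E
t=27: queue=[E] q_used=1 → run E
t=28: (idle)
t=29: (idle)
t=30: (idle)
t=31: (idle)
t=32: (idle)
t=33: (idle)
t=34: (idle)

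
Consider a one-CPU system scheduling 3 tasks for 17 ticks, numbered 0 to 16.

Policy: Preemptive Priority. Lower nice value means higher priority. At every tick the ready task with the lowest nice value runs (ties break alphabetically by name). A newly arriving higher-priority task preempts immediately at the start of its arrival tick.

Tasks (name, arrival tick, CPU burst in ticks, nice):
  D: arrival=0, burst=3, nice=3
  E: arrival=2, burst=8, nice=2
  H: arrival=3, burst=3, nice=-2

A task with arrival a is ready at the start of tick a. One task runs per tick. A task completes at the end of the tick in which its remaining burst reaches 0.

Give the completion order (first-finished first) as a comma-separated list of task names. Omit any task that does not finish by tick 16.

t=0: ready={D} → run D
t=1: ready={D} → run D
t=2: ready={D,E} → run E
t=3: ready={D,E,H} → run H
t=4: ready={D,E,H} → run H
t=5: ready={D,E,H} → run H
t=6: ready={D,E} → run E
t=7: ready={D,E} → run E
t=8: ready={D,E} → run E
t=9: ready={D,E} → run E
t=10: ready={D,E} → run E
t=11: ready={D,E} → run E
t=12: ready={D,E} → run E
t=13: ready={D} → run D
t=14: (idle)
t=15: (idle)
t=16: (idle)

completion order = H, E, D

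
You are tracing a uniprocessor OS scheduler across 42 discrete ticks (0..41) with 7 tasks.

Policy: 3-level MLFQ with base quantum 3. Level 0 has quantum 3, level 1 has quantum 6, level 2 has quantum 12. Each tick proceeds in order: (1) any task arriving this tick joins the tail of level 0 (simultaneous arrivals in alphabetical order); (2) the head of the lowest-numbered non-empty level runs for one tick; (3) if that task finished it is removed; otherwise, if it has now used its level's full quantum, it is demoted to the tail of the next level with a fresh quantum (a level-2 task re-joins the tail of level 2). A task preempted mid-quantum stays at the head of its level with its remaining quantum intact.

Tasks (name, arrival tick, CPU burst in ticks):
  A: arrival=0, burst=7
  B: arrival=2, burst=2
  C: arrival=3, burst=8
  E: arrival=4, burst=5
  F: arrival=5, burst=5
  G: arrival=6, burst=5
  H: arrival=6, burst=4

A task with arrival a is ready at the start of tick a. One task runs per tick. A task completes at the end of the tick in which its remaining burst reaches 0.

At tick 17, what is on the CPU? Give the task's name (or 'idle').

running at tick 17 = H

t=0: L0/L1/L2 = A/-/- → run A
t=1: L0/L1/L2 = A/-/- → run A
t=2: L0/L1/L2 = AB/-/- → run A
t=3: L0/L1/L2 = BC/A/- → run B
t=4: L0/L1/L2 = BCE/A/- → run B
t=5: L0/L1/L2 = CEF/A/- → run C
t=6: L0/L1/L2 = CEFGH/A/- → run C
t=7: L0/L1/L2 = CEFGH/A/- → run C
t=8: L0/L1/L2 = EFGH/AC/- → run E
t=9: L0/L1/L2 = EFGH/AC/- → run E
t=10: L0/L1/L2 = EFGH/AC/- → run E
t=11: L0/L1/L2 = FGH/ACE/- → run F
t=12: L0/L1/L2 = FGH/ACE/- → run F
t=13: L0/L1/L2 = FGH/ACE/- → run F
t=14: L0/L1/L2 = GH/ACEF/- → run G
t=15: L0/L1/L2 = GH/ACEF/- → run G
t=16: L0/L1/L2 = GH/ACEF/- → run G
t=17: L0/L1/L2 = H/ACEFG/- → run H
t=18: L0/L1/L2 = H/ACEFG/- → run H
t=19: L0/L1/L2 = H/ACEFG/- → run H
t=20: L0/L1/L2 = -/ACEFGH/- → run A
t=21: L0/L1/L2 = -/ACEFGH/- → run A
t=22: L0/L1/L2 = -/ACEFGH/- → run A
t=23: L0/L1/L2 = -/ACEFGH/- → run A
t=24: L0/L1/L2 = -/CEFGH/- → run C
t=25: L0/L1/L2 = -/CEFGH/- → run C
t=26: L0/L1/L2 = -/CEFGH/- → run C
t=27: L0/L1/L2 = -/CEFGH/- → run C
t=28: L0/L1/L2 = -/CEFGH/- → run C
t=29: L0/L1/L2 = -/EFGH/- → run E
t=30: L0/L1/L2 = -/EFGH/- → run E
t=31: L0/L1/L2 = -/FGH/- → run F
t=32: L0/L1/L2 = -/FGH/- → run F
t=33: L0/L1/L2 = -/GH/- → run G
t=34: L0/L1/L2 = -/GH/- → run G
t=35: L0/L1/L2 = -/H/- → run H
t=36: (idle)
t=37: (idle)
t=38: (idle)
t=39: (idle)
t=40: (idle)
t=41: (idle)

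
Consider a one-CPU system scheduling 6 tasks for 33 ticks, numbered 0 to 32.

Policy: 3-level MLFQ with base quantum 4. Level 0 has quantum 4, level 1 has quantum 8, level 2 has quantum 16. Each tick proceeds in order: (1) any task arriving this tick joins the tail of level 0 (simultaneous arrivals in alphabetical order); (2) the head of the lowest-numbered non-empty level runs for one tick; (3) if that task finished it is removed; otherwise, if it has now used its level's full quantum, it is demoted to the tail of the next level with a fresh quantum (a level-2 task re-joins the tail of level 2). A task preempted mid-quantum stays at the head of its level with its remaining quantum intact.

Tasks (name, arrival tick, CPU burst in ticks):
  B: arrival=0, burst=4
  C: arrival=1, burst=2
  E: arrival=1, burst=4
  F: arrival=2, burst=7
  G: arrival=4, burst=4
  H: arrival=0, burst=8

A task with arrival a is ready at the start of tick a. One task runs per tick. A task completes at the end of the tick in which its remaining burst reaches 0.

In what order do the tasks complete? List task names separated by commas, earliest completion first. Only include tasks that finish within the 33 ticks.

completion order = B, C, E, G, H, F

t=0: L0/L1/L2 = BH/-/- → run B
t=1: L0/L1/L2 = BHCE/-/- → run B
t=2: L0/L1/L2 = BHCEF/-/- → run B
t=3: L0/L1/L2 = BHCEF/-/- → run B
t=4: L0/L1/L2 = HCEFG/-/- → run H
t=5: L0/L1/L2 = HCEFG/-/- → run H
t=6: L0/L1/L2 = HCEFG/-/- → run H
t=7: L0/L1/L2 = HCEFG/-/- → run H
t=8: L0/L1/L2 = CEFG/H/- → run C
t=9: L0/L1/L2 = CEFG/H/- → run C
t=10: L0/L1/L2 = EFG/H/- → run E
t=11: L0/L1/L2 = EFG/H/- → run E
t=12: L0/L1/L2 = EFG/H/- → run E
t=13: L0/L1/L2 = EFG/H/- → run E
t=14: L0/L1/L2 = FG/H/- → run F
t=15: L0/L1/L2 = FG/H/- → run F
t=16: L0/L1/L2 = FG/H/- → run F
t=17: L0/L1/L2 = FG/H/- → run F
t=18: L0/L1/L2 = G/HF/- → run G
t=19: L0/L1/L2 = G/HF/- → run G
t=20: L0/L1/L2 = G/HF/- → run G
t=21: L0/L1/L2 = G/HF/- → run G
t=22: L0/L1/L2 = -/HF/- → run H
t=23: L0/L1/L2 = -/HF/- → run H
t=24: L0/L1/L2 = -/HF/- → run H
t=25: L0/L1/L2 = -/HF/- → run H
t=26: L0/L1/L2 = -/F/- → run F
t=27: L0/L1/L2 = -/F/- → run F
t=28: L0/L1/L2 = -/F/- → run F
t=29: (idle)
t=30: (idle)
t=31: (idle)
t=32: (idle)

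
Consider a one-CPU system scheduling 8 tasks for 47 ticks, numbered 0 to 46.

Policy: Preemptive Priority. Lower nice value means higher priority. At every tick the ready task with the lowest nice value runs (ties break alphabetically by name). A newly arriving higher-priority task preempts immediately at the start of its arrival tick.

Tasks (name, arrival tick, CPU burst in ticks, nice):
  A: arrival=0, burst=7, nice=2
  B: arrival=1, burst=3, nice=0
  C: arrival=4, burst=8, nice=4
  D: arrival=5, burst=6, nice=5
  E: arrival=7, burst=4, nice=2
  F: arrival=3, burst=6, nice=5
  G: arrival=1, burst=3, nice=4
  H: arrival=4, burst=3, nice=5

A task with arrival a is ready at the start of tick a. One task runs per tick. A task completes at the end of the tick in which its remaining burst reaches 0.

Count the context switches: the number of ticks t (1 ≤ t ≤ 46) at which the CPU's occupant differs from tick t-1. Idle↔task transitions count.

t=0: ready={A} → run A
t=1: ready={A,B,G} → run B
t=2: ready={A,B,G} → run B
t=3: ready={A,B,F,G} → run B
t=4: ready={A,C,F,G,H} → run A
t=5: ready={A,C,D,F,G,H} → run A
t=6: ready={A,C,D,F,G,H} → run A
t=7: ready={A,C,D,E,F,G,H} → run A
t=8: ready={A,C,D,E,F,G,H} → run A
t=9: ready={A,C,D,E,F,G,H} → run A
t=10: ready={C,D,E,F,G,H} → run E
t=11: ready={C,D,E,F,G,H} → run E
t=12: ready={C,D,E,F,G,H} → run E
t=13: ready={C,D,E,F,G,H} → run E
t=14: ready={C,D,F,G,H} → run C
t=15: ready={C,D,F,G,H} → run C
t=16: ready={C,D,F,G,H} → run C
t=17: ready={C,D,F,G,H} → run C
t=18: ready={C,D,F,G,H} → run C
t=19: ready={C,D,F,G,H} → run C
t=20: ready={C,D,F,G,H} → run C
t=21: ready={C,D,F,G,H} → run C
t=22: ready={D,F,G,H} → run G
t=23: ready={D,F,G,H} → run G
t=24: ready={D,F,G,H} → run G
t=25: ready={D,F,H} → run D
t=26: ready={D,F,H} → run D
t=27: ready={D,F,H} → run D
t=28: ready={D,F,H} → run D
t=29: ready={D,F,H} → run D
t=30: ready={D,F,H} → run D
t=31: ready={F,H} → run F
t=32: ready={F,H} → run F
t=33: ready={F,H} → run F
t=34: ready={F,H} → run F
t=35: ready={F,H} → run F
t=36: ready={F,H} → run F
t=37: ready={H} → run H
t=38: ready={H} → run H
t=39: ready={H} → run H
t=40: (idle)
t=41: (idle)
t=42: (idle)
t=43: (idle)
t=44: (idle)
t=45: (idle)
t=46: (idle)

context switches = 9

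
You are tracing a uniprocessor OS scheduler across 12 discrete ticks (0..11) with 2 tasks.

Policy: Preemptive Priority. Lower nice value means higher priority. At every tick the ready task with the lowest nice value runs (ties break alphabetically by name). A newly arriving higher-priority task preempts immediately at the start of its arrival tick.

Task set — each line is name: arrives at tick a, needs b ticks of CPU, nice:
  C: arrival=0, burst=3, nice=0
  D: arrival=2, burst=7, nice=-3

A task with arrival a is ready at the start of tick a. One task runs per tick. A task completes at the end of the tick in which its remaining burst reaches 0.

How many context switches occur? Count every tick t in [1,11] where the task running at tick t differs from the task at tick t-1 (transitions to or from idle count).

t=0: ready={C} → run C
t=1: ready={C} → run C
t=2: ready={C,D} → run D
t=3: ready={C,D} → run D
t=4: ready={C,D} → run D
t=5: ready={C,D} → run D
t=6: ready={C,D} → run D
t=7: ready={C,D} → run D
t=8: ready={C,D} → run D
t=9: ready={C} → run C
t=10: (idle)
t=11: (idle)

context switches = 3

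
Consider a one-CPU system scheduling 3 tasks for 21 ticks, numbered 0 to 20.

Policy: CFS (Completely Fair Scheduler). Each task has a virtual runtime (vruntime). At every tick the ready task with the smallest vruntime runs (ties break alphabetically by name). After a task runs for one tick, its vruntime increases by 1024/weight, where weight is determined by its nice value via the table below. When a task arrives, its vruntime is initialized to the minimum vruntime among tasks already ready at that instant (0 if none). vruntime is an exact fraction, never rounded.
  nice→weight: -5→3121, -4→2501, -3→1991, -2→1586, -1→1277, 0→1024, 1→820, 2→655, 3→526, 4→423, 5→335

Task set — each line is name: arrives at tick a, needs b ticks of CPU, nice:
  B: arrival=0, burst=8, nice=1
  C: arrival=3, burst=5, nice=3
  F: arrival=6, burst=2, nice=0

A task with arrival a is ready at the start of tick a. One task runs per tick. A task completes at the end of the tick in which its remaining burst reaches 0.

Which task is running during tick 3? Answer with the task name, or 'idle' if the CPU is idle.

running at tick 3 = B

t=0: vr[B=0] → run B
t=1: vr[B=256/205] → run B
t=2: vr[B=512/205] → run B
t=3: vr[B=768/205 C=768/205] → run B
t=4: vr[B=1024/205 C=768/205] → run C
t=5: vr[B=1024/205 C=306944/53915] → run B
t=6: vr[B=256/41 C=306944/53915 F=306944/53915] → run C
t=7: vr[B=256/41 C=411904/53915 F=306944/53915] → run F
t=8: vr[B=256/41 C=411904/53915 F=360859/53915] → run B
t=9: vr[B=1536/205 C=411904/53915 F=360859/53915] → run F
t=10: vr[B=1536/205 C=411904/53915] → run B
t=11: vr[B=1792/205 C=411904/53915] → run C
t=12: vr[B=1792/205 C=516864/53915] → run B
t=13: vr[C=516864/53915] → run C
t=14: vr[C=621824/53915] → run C
t=15: (idle)
t=16: (idle)
t=17: (idle)
t=18: (idle)
t=19: (idle)
t=20: (idle)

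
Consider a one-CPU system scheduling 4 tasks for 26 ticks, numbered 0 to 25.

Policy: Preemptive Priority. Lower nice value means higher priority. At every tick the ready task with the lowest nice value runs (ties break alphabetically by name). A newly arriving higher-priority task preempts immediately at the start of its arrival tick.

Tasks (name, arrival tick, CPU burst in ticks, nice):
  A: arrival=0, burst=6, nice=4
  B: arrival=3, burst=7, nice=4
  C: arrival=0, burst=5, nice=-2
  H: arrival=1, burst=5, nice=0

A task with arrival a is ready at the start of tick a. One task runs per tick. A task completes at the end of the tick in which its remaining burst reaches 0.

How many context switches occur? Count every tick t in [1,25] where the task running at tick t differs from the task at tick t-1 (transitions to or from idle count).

t=0: ready={A,C} → run C
t=1: ready={A,C,H} → run C
t=2: ready={A,C,H} → run C
t=3: ready={A,B,C,H} → run C
t=4: ready={A,B,C,H} → run C
t=5: ready={A,B,H} → run H
t=6: ready={A,B,H} → run H
t=7: ready={A,B,H} → run H
t=8: ready={A,B,H} → run H
t=9: ready={A,B,H} → run H
t=10: ready={A,B} → run A
t=11: ready={A,B} → run A
t=12: ready={A,B} → run A
t=13: ready={A,B} → run A
t=14: ready={A,B} → run A
t=15: ready={A,B} → run A
t=16: ready={B} → run B
t=17: ready={B} → run B
t=18: ready={B} → run B
t=19: ready={B} → run B
t=20: ready={B} → run B
t=21: ready={B} → run B
t=22: ready={B} → run B
t=23: (idle)
t=24: (idle)
t=25: (idle)

context switches = 4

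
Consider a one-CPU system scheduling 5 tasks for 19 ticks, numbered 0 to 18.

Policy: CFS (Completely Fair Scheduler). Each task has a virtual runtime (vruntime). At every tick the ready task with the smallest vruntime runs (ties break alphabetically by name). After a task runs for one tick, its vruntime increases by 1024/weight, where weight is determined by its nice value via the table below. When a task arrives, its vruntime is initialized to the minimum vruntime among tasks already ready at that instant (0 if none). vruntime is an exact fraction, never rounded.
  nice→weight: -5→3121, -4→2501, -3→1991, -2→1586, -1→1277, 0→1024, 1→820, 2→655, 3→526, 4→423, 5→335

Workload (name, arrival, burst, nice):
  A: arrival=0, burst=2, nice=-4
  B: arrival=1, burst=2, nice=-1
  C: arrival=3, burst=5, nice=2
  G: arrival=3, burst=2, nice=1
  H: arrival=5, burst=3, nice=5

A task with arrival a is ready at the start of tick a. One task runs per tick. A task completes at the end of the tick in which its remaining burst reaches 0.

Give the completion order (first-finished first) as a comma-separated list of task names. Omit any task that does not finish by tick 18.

completion order = A, B, G, H, C

t=0: vr[A=0] → run A
t=1: vr[A=1024/2501 B=1024/2501] → run A
t=2: vr[B=1024/2501] → run B
t=3: vr[B=3868672/3193777 C=3868672/3193777 G=3868672/3193777] → run B
t=4: vr[C=3868672/3193777 G=3868672/3193777] → run C
t=5: vr[C=5804407808/2091923935 G=3868672/3193777 H=3868672/3193777] → run G
t=6: vr[C=5804407808/2091923935 G=39284992/15968885 H=3868672/3193777] → run H
t=7: vr[C=5804407808/2091923935 G=39284992/15968885 H=4566432768/1069915295] → run G
t=8: vr[C=5804407808/2091923935 H=4566432768/1069915295] → run C
t=9: vr[C=9074835456/2091923935 H=4566432768/1069915295] → run H
t=10: vr[C=9074835456/2091923935 H=7836860416/1069915295] → run C
t=11: vr[C=12345263104/2091923935 H=7836860416/1069915295] → run C
t=12: vr[C=15615690752/2091923935 H=7836860416/1069915295] → run H
t=13: vr[C=15615690752/2091923935] → run C
t=14: (idle)
t=15: (idle)
t=16: (idle)
t=17: (idle)
t=18: (idle)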